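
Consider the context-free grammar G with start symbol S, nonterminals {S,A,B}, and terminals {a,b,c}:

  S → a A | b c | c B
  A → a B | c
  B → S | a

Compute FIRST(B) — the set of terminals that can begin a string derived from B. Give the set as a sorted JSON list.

FIRST sets, iterate to fixpoint:
pass 1:
  A via A→a B: +{a}
  A via A→c: +{c}
  B via B→a: +{a}
  S via S→a A: +{a}
  S via S→b c: +{b}
  S via S→c B: +{c}
  S: {a,b,c}  A: {a,c}  B: {a}
pass 2:
  B via B→S: +{b,c}
  S: {a,b,c}  A: {a,c}  B: {a,b,c}
pass 3: (stable)
  S: {a,b,c}  A: {a,c}  B: {a,b,c}

FIRST(B) = ["a", "b", "c"]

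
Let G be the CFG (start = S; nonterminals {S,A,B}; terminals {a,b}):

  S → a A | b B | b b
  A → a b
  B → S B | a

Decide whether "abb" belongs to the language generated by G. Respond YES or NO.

CNF form of G:
  S -> T0 A | T1 B | T1 T1
  A -> T0 T1
  B -> S B | a
  T0 -> a
  T1 -> b

Fill CYK table bottom-up:
  T[0,0] 'a' = {B,T0}  orig:{B}
  T[1,1] 'b' = {T1}  orig:{}
  T[2,2] 'b' = {T1}  orig:{}
  T[0,1] 'ab' = {A}
  T[1,2] 'bb' = {S}
  T[0,2] 'abb' = ∅

S ∉ T[0,2] ⇒ NO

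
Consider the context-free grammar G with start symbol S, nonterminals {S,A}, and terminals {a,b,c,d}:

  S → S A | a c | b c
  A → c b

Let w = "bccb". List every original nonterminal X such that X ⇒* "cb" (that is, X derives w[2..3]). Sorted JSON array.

Convert to CNF:
  S -> S A | T1 T0 | T2 T0
  A -> T0 T1
  T0 -> c
  T1 -> b
  T2 -> a

CYK table (by increasing span) (cells [i..j] with 2 ≤ i ≤ j ≤ 3 only):
  T[2,2] 'c' = {T0}  orig:{}
  T[3,3] 'b' = {T1}  orig:{}
  T[2,3] 'cb' = {A}

Original NTs in T[2,3] deriving "cb": ["A"]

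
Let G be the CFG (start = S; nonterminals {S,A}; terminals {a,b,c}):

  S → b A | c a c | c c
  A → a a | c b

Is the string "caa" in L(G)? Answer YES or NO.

Convert to CNF:
  S -> T1 T1 | T1 X3 | T2 A
  A -> T0 T0 | T1 T2
  T0 -> a
  T1 -> c
  T2 -> b
  X3 -> T0 T1

CYK table (by increasing span):
  T[0,0] 'c' = {T1}  orig:{}
  T[1,1] 'a' = {T0}  orig:{}
  T[2,2] 'a' = {T0}  orig:{}
  T[0,1] 'ca' = ∅
  T[1,2] 'aa' = {A}
  T[0,2] 'caa' = ∅

S ∉ T[0,2] ⇒ NO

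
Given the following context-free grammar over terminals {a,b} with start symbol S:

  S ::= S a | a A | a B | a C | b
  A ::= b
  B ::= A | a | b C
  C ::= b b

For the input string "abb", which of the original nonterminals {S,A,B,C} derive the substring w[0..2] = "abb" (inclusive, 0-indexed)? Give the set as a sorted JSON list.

CNF form of G:
  S -> S T1 | T1 A | T1 B | T1 C | b
  A -> b
  B -> T0 C | a | b
  C -> T0 T0
  T0 -> b
  T1 -> a

CYK fill, restricted to cells inside w[0..2]:
  cell(0,0) a: {B,T1}  orig:{B}
  cell(1,1) b: {A,B,S,T0}  orig:{A,B,S}
  cell(2,2) b: {A,B,S,T0}  orig:{A,B,S}
  cell(0,1) ab: {S}
  cell(1,2) bb: {C}
  cell(0,2) abb: {S}

Original NTs in T[0,2] deriving "abb": ["S"]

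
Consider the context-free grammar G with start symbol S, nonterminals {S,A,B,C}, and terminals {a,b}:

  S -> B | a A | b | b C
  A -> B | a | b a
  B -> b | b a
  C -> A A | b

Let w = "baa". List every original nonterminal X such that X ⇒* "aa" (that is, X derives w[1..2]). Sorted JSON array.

CNF form of G:
  S -> T0 C | T0 T1 | T1 A | b
  A -> T0 T1 | a | b
  B -> T0 T1 | b
  C -> A A | b
  T0 -> b
  T1 -> a

CYK table (by increasing span) — only the sub-triangle for w[1..2]:
  T[1,1] 'a' = {A,T1}  orig:{A}
  T[2,2] 'a' = {A,T1}  orig:{A}
  T[1,2] 'aa' = {C,S}

Original NTs in T[1,2] deriving "aa": ["C", "S"]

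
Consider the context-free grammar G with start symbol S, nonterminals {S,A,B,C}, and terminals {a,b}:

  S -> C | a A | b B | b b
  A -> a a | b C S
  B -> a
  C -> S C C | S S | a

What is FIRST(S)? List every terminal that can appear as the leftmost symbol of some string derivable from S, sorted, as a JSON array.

FIRST sets, iterate to fixpoint:
iter 1:
  A via A→a a: +{a}
  A via A→b C S: +{b}
  B via B→a: +{a}
  C via C→a: +{a}
  S via S→C: +{a}
  S via S→b B: +{b}
  FIRST[S]={a,b}  FIRST[A]={a,b}  FIRST[B]={a}  FIRST[C]={a}
iter 2:
  C via C→S C C: +{b}
  FIRST[S]={a,b}  FIRST[A]={a,b}  FIRST[B]={a}  FIRST[C]={a,b}
iter 3: done
  FIRST[S]={a,b}  FIRST[A]={a,b}  FIRST[B]={a}  FIRST[C]={a,b}

FIRST(S) = ["a", "b"]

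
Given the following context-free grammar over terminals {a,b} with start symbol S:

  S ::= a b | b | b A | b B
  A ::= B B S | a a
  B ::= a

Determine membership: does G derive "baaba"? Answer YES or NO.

Convert to CNF:
  S -> T0 T1 | T1 A | T1 B | b
  A -> B X2 | T0 T0
  B -> a
  T0 -> a
  T1 -> b
  X2 -> B S

CYK table (by increasing span):
  cell(0,0) b: {S,T1}  orig:{S}
  cell(1,1) a: {B,T0}  orig:{B}
  cell(2,2) a: {B,T0}  orig:{B}
  cell(3,3) b: {S,T1}  orig:{S}
  cell(4,4) a: {B,T0}  orig:{B}
  cell(0,1) ba: {S}
  cell(1,2) aa: {A}
  cell(2,3) ab: {S,X2}  orig:{S}
  cell(3,4) ba: {S}
  cell(0,2) baa: {S}
  cell(1,3) aab: {A,X2}  orig:{A}
  cell(2,4) aba: {X2}  orig:{}
  cell(0,3) baab: {S}
  cell(1,4) aaba: {A}
  cell(0,4) baaba: {S}

S ∈ T[0,4] ⇒ YES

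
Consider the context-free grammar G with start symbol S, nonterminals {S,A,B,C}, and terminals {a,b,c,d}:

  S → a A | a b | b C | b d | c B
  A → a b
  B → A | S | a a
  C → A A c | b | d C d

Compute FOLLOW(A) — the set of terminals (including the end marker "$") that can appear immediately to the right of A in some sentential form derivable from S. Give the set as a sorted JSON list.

FIRST iteration:
[1]
  A via A→a b: +{a}
  B via B→A: +{a}
  C via C→A A c: +{a}
  C via C→b: +{b}
  C via C→d C d: +{d}
  S via S→a A: +{a}
  S via S→b C: +{b}
  S via S→c B: +{c}
  S: {a,b,c}  A: {a}  B: {a}  C: {a,b,d}
[2]
  B via B→S: +{b,c}
  S: {a,b,c}  A: {a}  B: {a,b,c}  C: {a,b,d}
[3] (no change)
  S: {a,b,c}  A: {a}  B: {a,b,c}  C: {a,b,d}

Compute FOLLOW by fixpoint:
FOLLOW(S) := {$}
pass 1:
  C→A A c: FOLLOW(A) ⊇ FIRST(A) = {a}; new: +{a}
  C→A A c: FOLLOW(A) ⊇ FIRST(c) = {c}; new: +{c}
  C→d C d: FOLLOW(C) ⊇ FIRST(d) = {d}; new: +{d}
  S→a A: FOLLOW(A) ⊇ FOLLOW(S) ⊇ {$}; new: +{$}
  S→b C: FOLLOW(C) ⊇ FOLLOW(S) ⊇ {$}; new: +{$}
  S→c B: FOLLOW(B) ⊇ FOLLOW(S) ⊇ {$}; new: +{$}
  FOLLOW[S]={$}  FOLLOW[A]={$,a,c}  FOLLOW[B]={$}  FOLLOW[C]={$,d}
pass 2: done
  FOLLOW[S]={$}  FOLLOW[A]={$,a,c}  FOLLOW[B]={$}  FOLLOW[C]={$,d}

FOLLOW(A) = ["$", "a", "c"]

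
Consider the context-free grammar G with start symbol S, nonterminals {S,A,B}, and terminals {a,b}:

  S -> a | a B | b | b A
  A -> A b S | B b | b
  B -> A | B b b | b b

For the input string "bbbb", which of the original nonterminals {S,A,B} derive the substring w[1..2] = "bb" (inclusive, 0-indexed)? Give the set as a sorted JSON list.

Convert to CNF:
  S -> T0 A | T1 B | a | b
  A -> A X2 | B T0 | b
  B -> A X3 | B T0 | B X4 | T0 T0 | b
  T0 -> b
  T1 -> a
  X2 -> T0 S
  X3 -> T0 S
  X4 -> T0 T0

Fill CYK table bottom-up — only the sub-triangle for w[1..2]:
  cell(1,1) b: {A,B,S,T0}  orig:{A,B,S}
  cell(2,2) b: {A,B,S,T0}  orig:{A,B,S}
  cell(1,2) bb: {A,B,S,X2,X3,X4}  orig:{A,B,S}

Original NTs in T[1,2] deriving "bb": ["A", "B", "S"]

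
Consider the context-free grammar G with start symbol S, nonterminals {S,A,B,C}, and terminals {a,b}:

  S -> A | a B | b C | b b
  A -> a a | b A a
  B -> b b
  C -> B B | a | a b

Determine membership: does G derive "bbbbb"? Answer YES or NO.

Convert to CNF:
  S -> T0 B | T0 T0 | T1 C | T1 T1 | T1 X3
  A -> T0 T0 | T1 X2
  B -> T1 T1
  C -> B B | T0 T1 | a
  T0 -> a
  T1 -> b
  X2 -> A T0
  X3 -> A T0

Fill CYK table bottom-up:
  T[0,0] 'b' = {T1}  orig:{}
  T[1,1] 'b' = {T1}  orig:{}
  T[2,2] 'b' = {T1}  orig:{}
  T[3,3] 'b' = {T1}  orig:{}
  T[4,4] 'b' = {T1}  orig:{}
  T[0,1] 'bb' = {B,S}
  T[1,2] 'bb' = {B,S}
  T[2,3] 'bb' = {B,S}
  T[3,4] 'bb' = {B,S}
  T[0,2] 'bbb' = ∅
  T[1,3] 'bbb' = ∅
  T[2,4] 'bbb' = ∅
  T[0,3] 'bbbb' = {C}
  T[1,4] 'bbbb' = {C}
  T[0,4] 'bbbbb' = {S}

S ∈ T[0,4] ⇒ YES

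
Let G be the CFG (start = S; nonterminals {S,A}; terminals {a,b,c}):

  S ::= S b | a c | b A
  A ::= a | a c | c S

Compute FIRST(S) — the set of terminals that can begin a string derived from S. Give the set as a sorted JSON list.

FIRST sets, iterate to fixpoint:
pass 1:
  A via A→a: +{a}
  A via A→c S: +{c}
  S via S→a c: +{a}
  S via S→b A: +{b}
  S: {a,b}  A: {a,c}
pass 2: done
  S: {a,b}  A: {a,c}

FIRST(S) = ["a", "b"]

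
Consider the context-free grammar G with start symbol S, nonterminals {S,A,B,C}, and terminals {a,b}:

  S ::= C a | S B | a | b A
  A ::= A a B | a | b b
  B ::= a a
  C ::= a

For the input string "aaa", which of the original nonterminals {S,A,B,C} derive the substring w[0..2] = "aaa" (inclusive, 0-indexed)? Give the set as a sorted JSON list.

Convert to CNF:
  S -> C T0 | S B | T1 A | a
  A -> A X2 | T1 T1 | a
  B -> T0 T0
  C -> a
  T0 -> a
  T1 -> b
  X2 -> T0 B

CYK fill — only the sub-triangle for w[0..2]:
  cell(0,0) a: {A,C,S,T0}  orig:{A,C,S}
  cell(1,1) a: {A,C,S,T0}  orig:{A,C,S}
  cell(2,2) a: {A,C,S,T0}  orig:{A,C,S}
  cell(0,1) aa: {B,S}
  cell(1,2) aa: {B,S}
  cell(0,2) aaa: {S,X2}  orig:{S}

Original NTs in T[0,2] deriving "aaa": ["S"]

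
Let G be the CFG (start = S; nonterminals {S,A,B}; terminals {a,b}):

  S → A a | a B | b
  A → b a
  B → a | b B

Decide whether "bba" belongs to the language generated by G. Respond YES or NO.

CNF form of G:
  S -> A T1 | T1 B | b
  A -> T0 T1
  B -> T0 B | a
  T0 -> b
  T1 -> a

Fill CYK table bottom-up:
  T[0,0] 'b' = {S,T0}  orig:{S}
  T[1,1] 'b' = {S,T0}  orig:{S}
  T[2,2] 'a' = {B,T1}  orig:{B}
  T[0,1] 'bb' = ∅
  T[1,2] 'ba' = {A,B}
  T[0,2] 'bba' = {B}

S ∉ T[0,2] ⇒ NO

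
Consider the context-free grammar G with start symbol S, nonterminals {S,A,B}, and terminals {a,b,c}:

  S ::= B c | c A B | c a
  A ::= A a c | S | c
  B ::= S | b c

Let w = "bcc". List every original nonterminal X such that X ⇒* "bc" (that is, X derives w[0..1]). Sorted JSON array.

Convert to CNF:
  S -> B T1 | T1 T0 | T1 X6
  A -> A X3 | B T1 | T1 T0 | T1 X4 | c
  B -> B T1 | T1 T0 | T1 X5 | T2 T1
  T0 -> a
  T1 -> c
  T2 -> b
  X3 -> T0 T1
  X4 -> A B
  X5 -> A B
  X6 -> A B

CYK table (by increasing span) — only the sub-triangle for w[0..1]:
  cell(0,0) b: {T2}  orig:{}
  cell(1,1) c: {A,T1}  orig:{A}
  cell(0,1) bc: {B}

Original NTs in T[0,1] deriving "bc": ["B"]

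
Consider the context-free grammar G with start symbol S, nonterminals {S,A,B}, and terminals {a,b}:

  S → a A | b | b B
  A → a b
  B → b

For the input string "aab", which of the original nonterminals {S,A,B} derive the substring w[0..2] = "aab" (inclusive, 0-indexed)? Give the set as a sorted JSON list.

Convert to CNF:
  S -> T0 A | T1 B | b
  A -> T0 T1
  B -> b
  T0 -> a
  T1 -> b

CYK table (by increasing span), restricted to cells inside w[0..2]:
  [0..0]={T0}  "a"  orig:{}
  [1..1]={T0}  "a"  orig:{}
  [2..2]={B,S,T1}  "b"  orig:{B,S}
  [0..1]=∅  "aa"
  [1..2]={A}  "ab"
  [0..2]={S}  "aab"

Original NTs in T[0,2] deriving "aab": ["S"]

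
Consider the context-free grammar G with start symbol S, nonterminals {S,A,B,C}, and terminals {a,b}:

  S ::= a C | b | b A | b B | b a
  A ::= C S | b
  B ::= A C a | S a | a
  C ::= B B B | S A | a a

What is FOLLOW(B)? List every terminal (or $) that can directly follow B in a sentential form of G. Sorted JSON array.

FIRST iteration:
pass 1:
  A via A→b: +{b}
  B via B→A C a: +{b}
  B via B→a: +{a}
  C via C→B B B: +{a,b}
  S via S→a C: +{a}
  S via S→b: +{b}
  FIRST(S)={a,b}  FIRST(A)={b}  FIRST(B)={a,b}  FIRST(C)={a,b}
pass 2:
  A via A→C S: +{a}
  FIRST(S)={a,b}  FIRST(A)={a,b}  FIRST(B)={a,b}  FIRST(C)={a,b}
pass 3: (stable)
  FIRST(S)={a,b}  FIRST(A)={a,b}  FIRST(B)={a,b}  FIRST(C)={a,b}

FOLLOW sets:
seed FOLLOW(S) with $
[1]
  A→C S: FOLLOW(C) ⊇ FIRST(S) = {a,b}; new: +{a,b}
  B→A C a: FOLLOW(A) ⊇ FIRST(C) = {a,b}; new: +{a,b}
  B→S a: FOLLOW(S) ⊇ FIRST(a) = {a}; new: +{a}
  C→B B B: FOLLOW(B) ⊇ FIRST(B) = {a,b}; new: +{a,b}
  C→S A: FOLLOW(S) ⊇ FIRST(A) = {a,b}; new: +{b}
  S→a C: FOLLOW(C) ⊇ FOLLOW(S) ⊇ {$,a,b}; new: +{$}
  S→b A: FOLLOW(A) ⊇ FOLLOW(S) ⊇ {$,a,b}; new: +{$}
  S→b B: FOLLOW(B) ⊇ FOLLOW(S) ⊇ {$,a,b}; new: +{$}
  FOLLOW[S]={$,a,b}  FOLLOW[A]={$,a,b}  FOLLOW[B]={$,a,b}  FOLLOW[C]={$,a,b}
[2] (stable)
  FOLLOW[S]={$,a,b}  FOLLOW[A]={$,a,b}  FOLLOW[B]={$,a,b}  FOLLOW[C]={$,a,b}

FOLLOW(B) = ["$", "a", "b"]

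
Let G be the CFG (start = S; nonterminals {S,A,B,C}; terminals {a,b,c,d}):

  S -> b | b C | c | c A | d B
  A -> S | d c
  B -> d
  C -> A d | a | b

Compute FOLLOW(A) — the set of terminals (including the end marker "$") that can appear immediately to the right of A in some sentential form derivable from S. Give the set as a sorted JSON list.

FIRST sets, iterate to fixpoint:
round 1:
  A via A→d c: +{d}
  B via B→d: +{d}
  C via C→A d: +{d}
  C via C→a: +{a}
  C via C→b: +{b}
  S via S→b: +{b}
  S via S→c: +{c}
  S via S→d B: +{d}
  FIRST(S)={b,c,d}  FIRST(A)={d}  FIRST(B)={d}  FIRST(C)={a,b,d}
round 2:
  A via A→S: +{b,c}
  C via C→A d: +{c}
  FIRST(S)={b,c,d}  FIRST(A)={b,c,d}  FIRST(B)={d}  FIRST(C)={a,b,c,d}
round 3: (stable)
  FIRST(S)={b,c,d}  FIRST(A)={b,c,d}  FIRST(B)={d}  FIRST(C)={a,b,c,d}

FOLLOW iteration:
seed FOLLOW(S) with $
pass 1:
  C→A d: FOLLOW(A) ⊇ FIRST(d) = {d}; new: +{d}
  S→b C: FOLLOW(C) ⊇ FOLLOW(S) ⊇ {$}; new: +{$}
  S→c A: FOLLOW(A) ⊇ FOLLOW(S) ⊇ {$}; new: +{$}
  S→d B: FOLLOW(B) ⊇ FOLLOW(S) ⊇ {$}; new: +{$}
  S: {$}  A: {$,d}  B: {$}  C: {$}
pass 2:
  A→S: FOLLOW(S) ⊇ FOLLOW(A) ⊇ {$,d}; new: +{d}
  S→b C: FOLLOW(C) ⊇ FOLLOW(S) ⊇ {$,d}; new: +{d}
  S→d B: FOLLOW(B) ⊇ FOLLOW(S) ⊇ {$,d}; new: +{d}
  S: {$,d}  A: {$,d}  B: {$,d}  C: {$,d}
pass 3: done
  S: {$,d}  A: {$,d}  B: {$,d}  C: {$,d}

FOLLOW(A) = ["$", "d"]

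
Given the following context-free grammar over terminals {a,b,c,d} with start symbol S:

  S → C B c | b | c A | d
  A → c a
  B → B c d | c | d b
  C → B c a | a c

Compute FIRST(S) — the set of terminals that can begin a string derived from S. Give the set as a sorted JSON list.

Compute FIRST by fixpoint:
pass 1:
  A via A→c a: +{c}
  B via B→c: +{c}
  B via B→d b: +{d}
  C via C→B c a: +{c,d}
  C via C→a c: +{a}
  S via S→C B c: +{a,c,d}
  S via S→b: +{b}
  FIRST(S)={a,b,c,d}  FIRST(A)={c}  FIRST(B)={c,d}  FIRST(C)={a,c,d}
pass 2: (stable)
  FIRST(S)={a,b,c,d}  FIRST(A)={c}  FIRST(B)={c,d}  FIRST(C)={a,c,d}

FIRST(S) = ["a", "b", "c", "d"]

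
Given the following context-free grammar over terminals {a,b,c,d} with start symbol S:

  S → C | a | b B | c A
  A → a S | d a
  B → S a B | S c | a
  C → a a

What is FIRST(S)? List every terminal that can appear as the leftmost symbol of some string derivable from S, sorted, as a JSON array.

FIRST iteration:
pass 1:
  A via A→a S: +{a}
  A via A→d a: +{d}
  B via B→a: +{a}
  C via C→a a: +{a}
  S via S→C: +{a}
  S via S→b B: +{b}
  S via S→c A: +{c}
  S: {a,b,c}  A: {a,d}  B: {a}  C: {a}
pass 2:
  B via B→S a B: +{b,c}
  S: {a,b,c}  A: {a,d}  B: {a,b,c}  C: {a}
pass 3: — fixpoint
  S: {a,b,c}  A: {a,d}  B: {a,b,c}  C: {a}

FIRST(S) = ["a", "b", "c"]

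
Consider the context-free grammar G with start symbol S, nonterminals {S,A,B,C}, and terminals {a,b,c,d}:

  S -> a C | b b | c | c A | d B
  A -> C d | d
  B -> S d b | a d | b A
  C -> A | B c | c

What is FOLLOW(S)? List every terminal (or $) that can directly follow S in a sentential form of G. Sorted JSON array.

FIRST sets, iterate to fixpoint:
pass 1:
  A via A→d: +{d}
  B via B→a d: +{a}
  B via B→b A: +{b}
  C via C→A: +{d}
  C via C→B c: +{a,b}
  C via C→c: +{c}
  S via S→a C: +{a}
  S via S→b b: +{b}
  S via S→c: +{c}
  S via S→d B: +{d}
  FIRST(S)={a,b,c,d}  FIRST(A)={d}  FIRST(B)={a,b}  FIRST(C)={a,b,c,d}
pass 2:
  A via A→C d: +{a,b,c}
  B via B→S d b: +{c,d}
  FIRST(S)={a,b,c,d}  FIRST(A)={a,b,c,d}  FIRST(B)={a,b,c,d}  FIRST(C)={a,b,c,d}
pass 3: (no change)
  FIRST(S)={a,b,c,d}  FIRST(A)={a,b,c,d}  FIRST(B)={a,b,c,d}  FIRST(C)={a,b,c,d}

Compute FOLLOW by fixpoint:
FOLLOW(S) := {$}
round 1:
  A→C d: FOLLOW(C) ⊇ FIRST(d) = {d}; new: +{d}
  B→S d b: FOLLOW(S) ⊇ FIRST(d) = {d}; new: +{d}
  C→A: FOLLOW(A) ⊇ FOLLOW(C) ⊇ {d}; new: +{d}
  C→B c: FOLLOW(B) ⊇ FIRST(c) = {c}; new: +{c}
  S→a C: FOLLOW(C) ⊇ FOLLOW(S) ⊇ {$,d}; new: +{$}
  S→c A: FOLLOW(A) ⊇ FOLLOW(S) ⊇ {$,d}; new: +{$}
  S→d B: FOLLOW(B) ⊇ FOLLOW(S) ⊇ {$,d}; new: +{$,d}
  FOLLOW[S]={$,d}  FOLLOW[A]={$,d}  FOLLOW[B]={$,c,d}  FOLLOW[C]={$,d}
round 2:
  B→b A: FOLLOW(A) ⊇ FOLLOW(B) ⊇ {$,c,d}; new: +{c}
  FOLLOW[S]={$,d}  FOLLOW[A]={$,c,d}  FOLLOW[B]={$,c,d}  FOLLOW[C]={$,d}
round 3: (no change)
  FOLLOW[S]={$,d}  FOLLOW[A]={$,c,d}  FOLLOW[B]={$,c,d}  FOLLOW[C]={$,d}

FOLLOW(S) = ["$", "d"]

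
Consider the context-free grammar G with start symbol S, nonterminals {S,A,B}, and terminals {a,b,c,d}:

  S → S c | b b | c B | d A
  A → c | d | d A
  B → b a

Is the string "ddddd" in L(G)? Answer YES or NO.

Convert to CNF:
  S -> S T3 | T0 A | T1 T1 | T3 B
  A -> T0 A | c | d
  B -> T1 T2
  T0 -> d
  T1 -> b
  T2 -> a
  T3 -> c

Fill CYK table bottom-up:
  T[0,0] 'd' = {A,T0}  orig:{A}
  T[1,1] 'd' = {A,T0}  orig:{A}
  T[2,2] 'd' = {A,T0}  orig:{A}
  T[3,3] 'd' = {A,T0}  orig:{A}
  T[4,4] 'd' = {A,T0}  orig:{A}
  T[0,1] 'dd' = {A,S}
  T[1,2] 'dd' = {A,S}
  T[2,3] 'dd' = {A,S}
  T[3,4] 'dd' = {A,S}
  T[0,2] 'ddd' = {A,S}
  T[1,3] 'ddd' = {A,S}
  T[2,4] 'ddd' = {A,S}
  T[0,3] 'dddd' = {A,S}
  T[1,4] 'dddd' = {A,S}
  T[0,4] 'ddddd' = {A,S}

S ∈ T[0,4] ⇒ YES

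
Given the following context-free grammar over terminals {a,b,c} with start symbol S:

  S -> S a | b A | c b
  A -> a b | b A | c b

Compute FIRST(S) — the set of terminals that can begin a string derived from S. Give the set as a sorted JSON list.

FIRST sets, iterate to fixpoint:
round 1:
  A via A→a b: +{a}
  A via A→b A: +{b}
  A via A→c b: +{c}
  S via S→b A: +{b}
  S via S→c b: +{c}
  S: {b,c}  A: {a,b,c}
round 2: done
  S: {b,c}  A: {a,b,c}

FIRST(S) = ["b", "c"]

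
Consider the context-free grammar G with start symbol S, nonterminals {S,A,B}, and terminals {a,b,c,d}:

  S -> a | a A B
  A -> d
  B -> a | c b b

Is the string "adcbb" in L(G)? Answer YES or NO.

CNF form of G:
  S -> T2 X4 | a
  A -> d
  B -> T0 X3 | a
  T0 -> c
  T1 -> b
  T2 -> a
  X3 -> T1 T1
  X4 -> A B

CYK table (by increasing span):
  cell(0,0) a: {B,S,T2}  orig:{B,S}
  cell(1,1) d: {A}
  cell(2,2) c: {T0}  orig:{}
  cell(3,3) b: {T1}  orig:{}
  cell(4,4) b: {T1}  orig:{}
  cell(0,1) ad: ∅
  cell(1,2) dc: ∅
  cell(2,3) cb: ∅
  cell(3,4) bb: {X3}  orig:{}
  cell(0,2) adc: ∅
  cell(1,3) dcb: ∅
  cell(2,4) cbb: {B}
  cell(0,3) adcb: ∅
  cell(1,4) dcbb: {X4}  orig:{}
  cell(0,4) adcbb: {S}

S ∈ T[0,4] ⇒ YES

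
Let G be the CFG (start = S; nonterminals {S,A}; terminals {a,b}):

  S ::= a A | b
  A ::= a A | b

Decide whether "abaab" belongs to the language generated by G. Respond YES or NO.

Convert to CNF:
  S -> T0 A | b
  A -> T0 A | b
  T0 -> a

CYK fill:
  cell(0,0) a: {T0}  orig:{}
  cell(1,1) b: {A,S}
  cell(2,2) a: {T0}  orig:{}
  cell(3,3) a: {T0}  orig:{}
  cell(4,4) b: {A,S}
  cell(0,1) ab: {A,S}
  cell(1,2) ba: ∅
  cell(2,3) aa: ∅
  cell(3,4) ab: {A,S}
  cell(0,2) aba: ∅
  cell(1,3) baa: ∅
  cell(2,4) aab: {A,S}
  cell(0,3) abaa: ∅
  cell(1,4) baab: ∅
  cell(0,4) abaab: ∅

S ∉ T[0,4] ⇒ NO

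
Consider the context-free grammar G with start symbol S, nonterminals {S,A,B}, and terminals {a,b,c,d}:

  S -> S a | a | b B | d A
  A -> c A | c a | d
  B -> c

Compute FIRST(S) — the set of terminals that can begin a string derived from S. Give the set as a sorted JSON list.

FIRST iteration:
iter 1:
  A via A→c A: +{c}
  A via A→d: +{d}
  B via B→c: +{c}
  S via S→a: +{a}
  S via S→b B: +{b}
  S via S→d A: +{d}
  FIRST(S)={a,b,d}  FIRST(A)={c,d}  FIRST(B)={c}
iter 2: done
  FIRST(S)={a,b,d}  FIRST(A)={c,d}  FIRST(B)={c}

FIRST(S) = ["a", "b", "d"]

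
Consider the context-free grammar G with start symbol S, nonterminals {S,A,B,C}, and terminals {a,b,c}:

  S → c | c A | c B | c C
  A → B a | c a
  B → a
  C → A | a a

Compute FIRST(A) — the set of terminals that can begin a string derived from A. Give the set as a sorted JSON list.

Compute FIRST by fixpoint:
pass 1:
  A via A→c a: +{c}
  B via B→a: +{a}
  C via C→A: +{c}
  C via C→a a: +{a}
  S via S→c: +{c}
  S: {c}  A: {c}  B: {a}  C: {a,c}
pass 2:
  A via A→B a: +{a}
  S: {c}  A: {a,c}  B: {a}  C: {a,c}
pass 3: done
  S: {c}  A: {a,c}  B: {a}  C: {a,c}

FIRST(A) = ["a", "c"]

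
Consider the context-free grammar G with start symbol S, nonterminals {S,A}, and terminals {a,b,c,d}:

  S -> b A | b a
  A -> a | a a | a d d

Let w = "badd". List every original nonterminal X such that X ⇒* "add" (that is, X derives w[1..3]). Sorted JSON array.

Convert to CNF:
  S -> T2 A | T2 T0
  A -> T0 T0 | T0 X3 | a
  T0 -> a
  T1 -> d
  T2 -> b
  X3 -> T1 T1

CYK fill — only the sub-triangle for w[1..3]:
  cell(1,1) a: {A,T0}  orig:{A}
  cell(2,2) d: {T1}  orig:{}
  cell(3,3) d: {T1}  orig:{}
  cell(1,2) ad: ∅
  cell(2,3) dd: {X3}  orig:{}
  cell(1,3) add: {A}

Original NTs in T[1,3] deriving "add": ["A"]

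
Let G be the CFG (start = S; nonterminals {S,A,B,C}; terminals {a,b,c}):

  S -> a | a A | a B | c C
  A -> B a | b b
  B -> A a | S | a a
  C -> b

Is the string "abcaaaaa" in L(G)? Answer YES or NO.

CNF form of G:
  S -> T0 A | T0 B | T2 C | a
  A -> B T0 | T1 T1
  B -> A T0 | T0 A | T0 B | T0 T0 | T2 C | a
  C -> b
  T0 -> a
  T1 -> b
  T2 -> c

CYK table (by increasing span):
  T[0,0] 'a' = {B,S,T0}  orig:{B,S}
  T[1,1] 'b' = {C,T1}  orig:{C}
  T[2,2] 'c' = {T2}  orig:{}
  T[3,3] 'a' = {B,S,T0}  orig:{B,S}
  T[4,4] 'a' = {B,S,T0}  orig:{B,S}
  T[5,5] 'a' = {B,S,T0}  orig:{B,S}
  T[6,6] 'a' = {B,S,T0}  orig:{B,S}
  T[7,7] 'a' = {B,S,T0}  orig:{B,S}
  T[0,1] 'ab' = ∅
  T[1,2] 'bc' = ∅
  T[2,3] 'ca' = ∅
  T[3,4] 'aa' = {A,B,S}
  T[4,5] 'aa' = {A,B,S}
  T[5,6] 'aa' = {A,B,S}
  T[6,7] 'aa' = {A,B,S}
  T[0,2] 'abc' = ∅
  T[1,3] 'bca' = ∅
  T[2,4] 'caa' = ∅
  T[3,5] 'aaa' = {A,B,S}
  T[4,6] 'aaa' = {A,B,S}
  T[5,7] 'aaa' = {A,B,S}
  T[0,3] 'abca' = ∅
  T[1,4] 'bcaa' = ∅
  T[2,5] 'caaa' = ∅
  T[3,6] 'aaaa' = {A,B,S}
  T[4,7] 'aaaa' = {A,B,S}
  T[0,4] 'abcaa' = ∅
  T[1,5] 'bcaaa' = ∅
  T[2,6] 'caaaa' = ∅
  T[3,7] 'aaaaa' = {A,B,S}
  T[0,5] 'abcaaa' = ∅
  T[1,6] 'bcaaaa' = ∅
  T[2,7] 'caaaaa' = ∅
  T[0,6] 'abcaaaa' = ∅
  T[1,7] 'bcaaaaa' = ∅
  T[0,7] 'abcaaaaa' = ∅

S ∉ T[0,7] ⇒ NO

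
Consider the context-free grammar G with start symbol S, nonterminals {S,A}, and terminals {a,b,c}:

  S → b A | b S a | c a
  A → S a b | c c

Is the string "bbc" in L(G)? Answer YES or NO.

Convert to CNF:
  S -> T1 A | T1 X4 | T2 T0
  A -> S X3 | T2 T2
  T0 -> a
  T1 -> b
  T2 -> c
  X3 -> T0 T1
  X4 -> S T0

Fill CYK table bottom-up:
  cell(0,0) b: {T1}  orig:{}
  cell(1,1) b: {T1}  orig:{}
  cell(2,2) c: {T2}  orig:{}
  cell(0,1) bb: ∅
  cell(1,2) bc: ∅
  cell(0,2) bbc: ∅

S ∉ T[0,2] ⇒ NO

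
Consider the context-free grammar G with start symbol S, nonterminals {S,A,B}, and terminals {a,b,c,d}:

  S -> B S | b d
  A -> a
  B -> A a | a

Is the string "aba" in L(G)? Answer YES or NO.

CNF form of G:
  S -> B S | T1 T2
  A -> a
  B -> A T0 | a
  T0 -> a
  T1 -> b
  T2 -> d

Fill CYK table bottom-up:
  T[0,0] 'a' = {A,B,T0}  orig:{A,B}
  T[1,1] 'b' = {T1}  orig:{}
  T[2,2] 'a' = {A,B,T0}  orig:{A,B}
  T[0,1] 'ab' = ∅
  T[1,2] 'ba' = ∅
  T[0,2] 'aba' = ∅

S ∉ T[0,2] ⇒ NO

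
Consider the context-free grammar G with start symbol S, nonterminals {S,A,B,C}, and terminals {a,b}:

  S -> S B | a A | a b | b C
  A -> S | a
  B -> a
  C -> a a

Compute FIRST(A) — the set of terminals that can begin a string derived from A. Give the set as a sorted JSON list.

FIRST iteration:
iter 1:
  A via A→a: +{a}
  B via B→a: +{a}
  C via C→a a: +{a}
  S via S→a A: +{a}
  S via S→b C: +{b}
  FIRST(S)={a,b}  FIRST(A)={a}  FIRST(B)={a}  FIRST(C)={a}
iter 2:
  A via A→S: +{b}
  FIRST(S)={a,b}  FIRST(A)={a,b}  FIRST(B)={a}  FIRST(C)={a}
iter 3: (no change)
  FIRST(S)={a,b}  FIRST(A)={a,b}  FIRST(B)={a}  FIRST(C)={a}

FIRST(A) = ["a", "b"]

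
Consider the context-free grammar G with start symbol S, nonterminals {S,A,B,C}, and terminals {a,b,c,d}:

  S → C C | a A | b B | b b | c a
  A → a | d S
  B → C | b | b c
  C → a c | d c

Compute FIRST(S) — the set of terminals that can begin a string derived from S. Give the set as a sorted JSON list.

FIRST sets, iterate to fixpoint:
[1]
  A via A→a: +{a}
  A via A→d S: +{d}
  B via B→b: +{b}
  C via C→a c: +{a}
  C via C→d c: +{d}
  S via S→C C: +{a,d}
  S via S→b B: +{b}
  S via S→c a: +{c}
  FIRST[S]={a,b,c,d}  FIRST[A]={a,d}  FIRST[B]={b}  FIRST[C]={a,d}
[2]
  B via B→C: +{a,d}
  FIRST[S]={a,b,c,d}  FIRST[A]={a,d}  FIRST[B]={a,b,d}  FIRST[C]={a,d}
[3] (no change)
  FIRST[S]={a,b,c,d}  FIRST[A]={a,d}  FIRST[B]={a,b,d}  FIRST[C]={a,d}

FIRST(S) = ["a", "b", "c", "d"]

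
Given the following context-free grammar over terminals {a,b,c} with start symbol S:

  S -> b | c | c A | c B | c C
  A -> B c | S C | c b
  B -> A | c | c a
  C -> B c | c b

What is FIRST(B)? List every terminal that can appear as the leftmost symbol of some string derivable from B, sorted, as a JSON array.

FIRST iteration:
round 1:
  A via A→c b: +{c}
  B via B→A: +{c}
  C via C→B c: +{c}
  S via S→b: +{b}
  S via S→c: +{c}
  FIRST[S]={b,c}  FIRST[A]={c}  FIRST[B]={c}  FIRST[C]={c}
round 2:
  A via A→S C: +{b}
  B via B→A: +{b}
  C via C→B c: +{b}
  FIRST[S]={b,c}  FIRST[A]={b,c}  FIRST[B]={b,c}  FIRST[C]={b,c}
round 3: done
  FIRST[S]={b,c}  FIRST[A]={b,c}  FIRST[B]={b,c}  FIRST[C]={b,c}

FIRST(B) = ["b", "c"]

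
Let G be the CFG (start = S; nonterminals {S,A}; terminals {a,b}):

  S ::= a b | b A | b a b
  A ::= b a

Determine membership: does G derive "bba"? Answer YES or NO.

Convert to CNF:
  S -> T0 A | T0 X2 | T1 T0
  A -> T0 T1
  T0 -> b
  T1 -> a
  X2 -> T1 T0

CYK table (by increasing span):
  T[0,0] 'b' = {T0}  orig:{}
  T[1,1] 'b' = {T0}  orig:{}
  T[2,2] 'a' = {T1}  orig:{}
  T[0,1] 'bb' = ∅
  T[1,2] 'ba' = {A}
  T[0,2] 'bba' = {S}

S ∈ T[0,2] ⇒ YES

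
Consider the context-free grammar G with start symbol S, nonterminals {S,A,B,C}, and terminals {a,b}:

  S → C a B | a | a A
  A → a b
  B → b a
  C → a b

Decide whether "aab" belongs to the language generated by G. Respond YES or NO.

CNF form of G:
  S -> C X2 | T0 A | a
  A -> T0 T1
  B -> T1 T0
  C -> T0 T1
  T0 -> a
  T1 -> b
  X2 -> T0 B

CYK fill:
  cell(0,0) a: {S,T0}  orig:{S}
  cell(1,1) a: {S,T0}  orig:{S}
  cell(2,2) b: {T1}  orig:{}
  cell(0,1) aa: ∅
  cell(1,2) ab: {A,C}
  cell(0,2) aab: {S}

S ∈ T[0,2] ⇒ YES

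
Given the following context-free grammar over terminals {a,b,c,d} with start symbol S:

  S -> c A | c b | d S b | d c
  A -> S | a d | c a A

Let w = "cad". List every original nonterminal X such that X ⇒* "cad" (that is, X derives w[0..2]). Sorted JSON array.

CNF form of G:
  S -> T1 T2 | T1 X6 | T2 A | T2 T3
  A -> T0 T1 | T1 T2 | T1 X5 | T2 A | T2 T3 | T2 X4
  T0 -> a
  T1 -> d
  T2 -> c
  T3 -> b
  X4 -> T0 A
  X5 -> S T3
  X6 -> S T3

Fill CYK table bottom-up — only the sub-triangle for w[0..2]:
  T[0,0] 'c' = {T2}  orig:{}
  T[1,1] 'a' = {T0}  orig:{}
  T[2,2] 'd' = {T1}  orig:{}
  T[0,1] 'ca' = ∅
  T[1,2] 'ad' = {A}
  T[0,2] 'cad' = {A,S}

Original NTs in T[0,2] deriving "cad": ["A", "S"]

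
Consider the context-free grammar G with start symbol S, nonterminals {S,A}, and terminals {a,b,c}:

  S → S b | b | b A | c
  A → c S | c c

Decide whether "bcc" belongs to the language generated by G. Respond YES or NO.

Convert to CNF:
  S -> S T1 | T1 A | b | c
  A -> T0 S | T0 T0
  T0 -> c
  T1 -> b

CYK table (by increasing span):
  [0..0]={S,T1}  "b"  orig:{S}
  [1..1]={S,T0}  "c"  orig:{S}
  [2..2]={S,T0}  "c"  orig:{S}
  [0..1]=∅  "bc"
  [1..2]={A}  "cc"
  [0..2]={S}  "bcc"

S ∈ T[0,2] ⇒ YES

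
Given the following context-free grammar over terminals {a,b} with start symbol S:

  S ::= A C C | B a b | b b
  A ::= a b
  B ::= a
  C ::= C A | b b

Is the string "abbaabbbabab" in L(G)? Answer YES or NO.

Convert to CNF:
  S -> A X2 | B X3 | T1 T1
  A -> T0 T1
  B -> a
  C -> C A | T1 T1
  T0 -> a
  T1 -> b
  X2 -> C C
  X3 -> T0 T1

CYK table (by increasing span):
  cell(0,0) a: {B,T0}  orig:{B}
  cell(1,1) b: {T1}  orig:{}
  cell(2,2) b: {T1}  orig:{}
  cell(3,3) a: {B,T0}  orig:{B}
  cell(4,4) a: {B,T0}  orig:{B}
  cell(5,5) b: {T1}  orig:{}
  cell(6,6) b: {T1}  orig:{}
  cell(7,7) b: {T1}  orig:{}
  cell(8,8) a: {B,T0}  orig:{B}
  cell(9,9) b: {T1}  orig:{}
  cell(10,10) a: {B,T0}  orig:{B}
  cell(11,11) b: {T1}  orig:{}
  cell(0,1) ab: {A,X3}  orig:{A}
  cell(1,2) bb: {C,S}
  cell(2,3) ba: ∅
  cell(3,4) aa: ∅
  cell(4,5) ab: {A,X3}  orig:{A}
  cell(5,6) bb: {C,S}
  cell(6,7) bb: {C,S}
  cell(7,8) ba: ∅
  cell(8,9) ab: {A,X3}  orig:{A}
  cell(9,10) ba: ∅
  cell(10,11) ab: {A,X3}  orig:{A}
  cell(0,2) abb: ∅
  cell(1,3) bba: ∅
  cell(2,4) baa: ∅
  cell(3,5) aab: {S}
  cell(4,6) abb: ∅
  cell(5,7) bbb: ∅
  cell(6,8) bba: ∅
  cell(7,9) bab: ∅
  cell(8,10) aba: ∅
  cell(9,11) bab: ∅
  cell(0,3) abba: ∅
  cell(1,4) bbaa: ∅
  cell(2,5) baab: ∅
  cell(3,6) aabb: ∅
  cell(4,7) abbb: ∅
  cell(5,8) bbba: ∅
  cell(6,9) bbab: {C}
  cell(7,10) baba: ∅
  cell(8,11) abab: ∅
  cell(0,4) abbaa: ∅
  cell(1,5) bbaab: ∅
  cell(2,6) baabb: ∅
  cell(3,7) aabbb: ∅
  cell(4,8) abbba: ∅
  cell(5,9) bbbab: ∅
  cell(6,10) bbaba: ∅
  cell(7,11) babab: ∅
  cell(0,5) abbaab: ∅
  cell(1,6) bbaabb: ∅
  cell(2,7) baabbb: ∅
  cell(3,8) aabbba: ∅
  cell(4,9) abbbab: ∅
  cell(5,10) bbbaba: ∅
  cell(6,11) bbabab: {C}
  cell(0,6) abbaabb: ∅
  cell(1,7) bbaabbb: ∅
  cell(2,8) baabbba: ∅
  cell(3,9) aabbbab: ∅
  cell(4,10) abbbaba: ∅
  cell(5,11) bbbabab: ∅
  cell(0,7) abbaabbb: ∅
  cell(1,8) bbaabbba: ∅
  cell(2,9) baabbbab: ∅
  cell(3,10) aabbbaba: ∅
  cell(4,11) abbbabab: ∅
  cell(0,8) abbaabbba: ∅
  cell(1,9) bbaabbbab: ∅
  cell(2,10) baabbbaba: ∅
  cell(3,11) aabbbabab: ∅
  cell(0,9) abbaabbbab: ∅
  cell(1,10) bbaabbbaba: ∅
  cell(2,11) baabbbabab: ∅
  cell(0,10) abbaabbbaba: ∅
  cell(1,11) bbaabbbabab: ∅
  cell(0,11) abbaabbbabab: ∅

S ∉ T[0,11] ⇒ NO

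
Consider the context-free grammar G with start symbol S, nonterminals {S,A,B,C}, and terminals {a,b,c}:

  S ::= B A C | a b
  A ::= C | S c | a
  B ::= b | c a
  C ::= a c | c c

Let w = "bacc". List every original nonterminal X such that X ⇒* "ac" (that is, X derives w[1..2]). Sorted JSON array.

Convert to CNF:
  S -> B X3 | T1 T2
  A -> S T0 | T0 T0 | T1 T0 | a
  B -> T0 T1 | b
  C -> T0 T0 | T1 T0
  T0 -> c
  T1 -> a
  T2 -> b
  X3 -> A C

CYK fill, restricted to cells inside w[1..2]:
  cell(1,1) a: {A,T1}  orig:{A}
  cell(2,2) c: {T0}  orig:{}
  cell(1,2) ac: {A,C}

Original NTs in T[1,2] deriving "ac": ["A", "C"]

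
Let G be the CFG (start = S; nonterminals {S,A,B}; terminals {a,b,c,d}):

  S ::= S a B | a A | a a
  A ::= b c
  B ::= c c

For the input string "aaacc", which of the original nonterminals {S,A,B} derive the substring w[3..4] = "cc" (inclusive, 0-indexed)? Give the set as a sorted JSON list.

CNF form of G:
  S -> S X3 | T2 A | T2 T2
  A -> T0 T1
  B -> T1 T1
  T0 -> b
  T1 -> c
  T2 -> a
  X3 -> T2 B

CYK fill — only the sub-triangle for w[3..4]:
  cell(3,3) c: {T1}  orig:{}
  cell(4,4) c: {T1}  orig:{}
  cell(3,4) cc: {B}

Original NTs in T[3,4] deriving "cc": ["B"]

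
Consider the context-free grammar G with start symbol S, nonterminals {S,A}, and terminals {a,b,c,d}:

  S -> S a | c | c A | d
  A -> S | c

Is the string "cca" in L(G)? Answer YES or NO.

Convert to CNF:
  S -> S T0 | T1 A | c | d
  A -> S T0 | T1 A | c | d
  T0 -> a
  T1 -> c

CYK table (by increasing span):
  [0..0]={A,S,T1}  "c"  orig:{A,S}
  [1..1]={A,S,T1}  "c"  orig:{A,S}
  [2..2]={T0}  "a"  orig:{}
  [0..1]={A,S}  "cc"
  [1..2]={A,S}  "ca"
  [0..2]={A,S}  "cca"

S ∈ T[0,2] ⇒ YES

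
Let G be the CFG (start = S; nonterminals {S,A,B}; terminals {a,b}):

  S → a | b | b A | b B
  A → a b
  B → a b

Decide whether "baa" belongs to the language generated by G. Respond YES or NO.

CNF form of G:
  S -> T1 A | T1 B | a | b
  A -> T0 T1
  B -> T0 T1
  T0 -> a
  T1 -> b

Fill CYK table bottom-up:
  cell(0,0) b: {S,T1}  orig:{S}
  cell(1,1) a: {S,T0}  orig:{S}
  cell(2,2) a: {S,T0}  orig:{S}
  cell(0,1) ba: ∅
  cell(1,2) aa: ∅
  cell(0,2) baa: ∅

S ∉ T[0,2] ⇒ NO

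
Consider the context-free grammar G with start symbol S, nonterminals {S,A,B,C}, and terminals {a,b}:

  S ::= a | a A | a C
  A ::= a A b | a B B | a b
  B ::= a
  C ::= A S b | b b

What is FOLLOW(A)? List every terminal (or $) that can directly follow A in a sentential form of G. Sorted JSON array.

FIRST sets, iterate to fixpoint:
iter 1:
  A via A→a A b: +{a}
  B via B→a: +{a}
  C via C→A S b: +{a}
  C via C→b b: +{b}
  S via S→a: +{a}
  FIRST[S]={a}  FIRST[A]={a}  FIRST[B]={a}  FIRST[C]={a,b}
iter 2: (no change)
  FIRST[S]={a}  FIRST[A]={a}  FIRST[B]={a}  FIRST[C]={a,b}

Compute FOLLOW by fixpoint:
FOLLOW(S) := {$}
pass 1:
  A→a A b: FOLLOW(A) ⊇ FIRST(b) = {b}; new: +{b}
  A→a B B: FOLLOW(B) ⊇ FIRST(B) = {a}; new: +{a}
  A→a B B: FOLLOW(B) ⊇ FOLLOW(A) ⊇ {b}; new: +{b}
  C→A S b: FOLLOW(A) ⊇ FIRST(S) = {a}; new: +{a}
  C→A S b: FOLLOW(S) ⊇ FIRST(b) = {b}; new: +{b}
  S→a A: FOLLOW(A) ⊇ FOLLOW(S) ⊇ {$,b}; new: +{$}
  S→a C: FOLLOW(C) ⊇ FOLLOW(S) ⊇ {$,b}; new: +{$,b}
  FOLLOW[S]={$,b}  FOLLOW[A]={$,a,b}  FOLLOW[B]={a,b}  FOLLOW[C]={$,b}
pass 2:
  A→a B B: FOLLOW(B) ⊇ FOLLOW(A) ⊇ {$,a,b}; new: +{$}
  FOLLOW[S]={$,b}  FOLLOW[A]={$,a,b}  FOLLOW[B]={$,a,b}  FOLLOW[C]={$,b}
pass 3: — fixpoint
  FOLLOW[S]={$,b}  FOLLOW[A]={$,a,b}  FOLLOW[B]={$,a,b}  FOLLOW[C]={$,b}

FOLLOW(A) = ["$", "a", "b"]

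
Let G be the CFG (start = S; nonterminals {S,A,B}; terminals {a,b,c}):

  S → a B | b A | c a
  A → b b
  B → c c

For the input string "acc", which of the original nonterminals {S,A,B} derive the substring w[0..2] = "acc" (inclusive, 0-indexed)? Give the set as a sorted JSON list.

CNF form of G:
  S -> T0 A | T1 T2 | T2 B
  A -> T0 T0
  B -> T1 T1
  T0 -> b
  T1 -> c
  T2 -> a

Fill CYK table bottom-up — only the sub-triangle for w[0..2]:
  [0..0]={T2}  "a"  orig:{}
  [1..1]={T1}  "c"  orig:{}
  [2..2]={T1}  "c"  orig:{}
  [0..1]=∅  "ac"
  [1..2]={B}  "cc"
  [0..2]={S}  "acc"

Original NTs in T[0,2] deriving "acc": ["S"]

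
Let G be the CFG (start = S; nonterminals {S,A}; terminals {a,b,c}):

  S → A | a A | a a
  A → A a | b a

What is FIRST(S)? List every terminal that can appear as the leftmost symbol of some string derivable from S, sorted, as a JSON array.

Compute FIRST by fixpoint:
round 1:
  A via A→b a: +{b}
  S via S→A: +{b}
  S via S→a A: +{a}
  FIRST[S]={a,b}  FIRST[A]={b}
round 2: — fixpoint
  FIRST[S]={a,b}  FIRST[A]={b}

FIRST(S) = ["a", "b"]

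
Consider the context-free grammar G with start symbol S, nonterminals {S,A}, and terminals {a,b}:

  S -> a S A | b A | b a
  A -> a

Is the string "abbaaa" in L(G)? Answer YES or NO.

Convert to CNF:
  S -> T0 X2 | T1 A | T1 T0
  A -> a
  T0 -> a
  T1 -> b
  X2 -> S A

CYK table (by increasing span):
  T[0,0] 'a' = {A,T0}  orig:{A}
  T[1,1] 'b' = {T1}  orig:{}
  T[2,2] 'b' = {T1}  orig:{}
  T[3,3] 'a' = {A,T0}  orig:{A}
  T[4,4] 'a' = {A,T0}  orig:{A}
  T[5,5] 'a' = {A,T0}  orig:{A}
  T[0,1] 'ab' = ∅
  T[1,2] 'bb' = ∅
  T[2,3] 'ba' = {S}
  T[3,4] 'aa' = ∅
  T[4,5] 'aa' = ∅
  T[0,2] 'abb' = ∅
  T[1,3] 'bba' = ∅
  T[2,4] 'baa' = {X2}  orig:{}
  T[3,5] 'aaa' = ∅
  T[0,3] 'abba' = ∅
  T[1,4] 'bbaa' = ∅
  T[2,5] 'baaa' = ∅
  T[0,4] 'abbaa' = ∅
  T[1,5] 'bbaaa' = ∅
  T[0,5] 'abbaaa' = ∅

S ∉ T[0,5] ⇒ NO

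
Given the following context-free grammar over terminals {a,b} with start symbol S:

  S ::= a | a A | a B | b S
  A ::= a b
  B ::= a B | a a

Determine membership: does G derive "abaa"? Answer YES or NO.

Convert to CNF:
  S -> T0 A | T0 B | T1 S | a
  A -> T0 T1
  B -> T0 B | T0 T0
  T0 -> a
  T1 -> b

CYK fill:
  [0..0]={S,T0}  "a"  orig:{S}
  [1..1]={T1}  "b"  orig:{}
  [2..2]={S,T0}  "a"  orig:{S}
  [3..3]={S,T0}  "a"  orig:{S}
  [0..1]={A}  "ab"
  [1..2]={S}  "ba"
  [2..3]={B}  "aa"
  [0..2]=∅  "aba"
  [1..3]=∅  "baa"
  [0..3]=∅  "abaa"

S ∉ T[0,3] ⇒ NO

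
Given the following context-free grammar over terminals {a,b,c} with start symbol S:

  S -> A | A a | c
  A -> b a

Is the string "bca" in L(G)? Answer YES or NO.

CNF form of G:
  S -> A T1 | T0 T1 | c
  A -> T0 T1
  T0 -> b
  T1 -> a

Fill CYK table bottom-up:
  cell(0,0) b: {T0}  orig:{}
  cell(1,1) c: {S}
  cell(2,2) a: {T1}  orig:{}
  cell(0,1) bc: ∅
  cell(1,2) ca: ∅
  cell(0,2) bca: ∅

S ∉ T[0,2] ⇒ NO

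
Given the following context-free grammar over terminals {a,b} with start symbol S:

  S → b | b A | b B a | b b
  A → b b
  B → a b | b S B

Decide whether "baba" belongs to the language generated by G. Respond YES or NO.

CNF form of G:
  S -> T0 A | T0 T0 | T0 X3 | b
  A -> T0 T0
  B -> T0 X2 | T1 T0
  T0 -> b
  T1 -> a
  X2 -> S B
  X3 -> B T1

CYK fill:
  T[0,0] 'b' = {S,T0}  orig:{S}
  T[1,1] 'a' = {T1}  orig:{}
  T[2,2] 'b' = {S,T0}  orig:{S}
  T[3,3] 'a' = {T1}  orig:{}
  T[0,1] 'ba' = ∅
  T[1,2] 'ab' = {B}
  T[2,3] 'ba' = ∅
  T[0,2] 'bab' = {X2}  orig:{}
  T[1,3] 'aba' = {X3}  orig:{}
  T[0,3] 'baba' = {S}

S ∈ T[0,3] ⇒ YES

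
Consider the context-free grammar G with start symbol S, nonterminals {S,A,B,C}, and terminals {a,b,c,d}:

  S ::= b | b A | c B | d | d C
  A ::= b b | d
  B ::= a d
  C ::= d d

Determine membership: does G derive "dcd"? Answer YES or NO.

CNF form of G:
  S -> T0 A | T2 C | T3 B | b | d
  A -> T0 T0 | d
  B -> T1 T2
  C -> T2 T2
  T0 -> b
  T1 -> a
  T2 -> d
  T3 -> c

CYK fill:
  cell(0,0) d: {A,S,T2}  orig:{A,S}
  cell(1,1) c: {T3}  orig:{}
  cell(2,2) d: {A,S,T2}  orig:{A,S}
  cell(0,1) dc: ∅
  cell(1,2) cd: ∅
  cell(0,2) dcd: ∅

S ∉ T[0,2] ⇒ NO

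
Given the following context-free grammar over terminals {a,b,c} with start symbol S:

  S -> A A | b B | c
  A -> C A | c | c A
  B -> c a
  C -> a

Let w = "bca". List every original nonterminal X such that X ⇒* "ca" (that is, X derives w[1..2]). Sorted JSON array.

CNF form of G:
  S -> A A | T2 B | c
  A -> C A | T0 A | c
  B -> T0 T1
  C -> a
  T0 -> c
  T1 -> a
  T2 -> b

CYK fill (cells [i..j] with 1 ≤ i ≤ j ≤ 2 only):
  [1..1]={A,S,T0}  "c"  orig:{A,S}
  [2..2]={C,T1}  "a"  orig:{C}
  [1..2]={B}  "ca"

Original NTs in T[1,2] deriving "ca": ["B"]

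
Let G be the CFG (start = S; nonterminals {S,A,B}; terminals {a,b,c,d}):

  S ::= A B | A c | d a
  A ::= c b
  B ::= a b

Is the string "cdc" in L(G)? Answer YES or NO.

Convert to CNF:
  S -> A B | A T0 | T3 T2
  A -> T0 T1
  B -> T2 T1
  T0 -> c
  T1 -> b
  T2 -> a
  T3 -> d

CYK table (by increasing span):
  [0..0]={T0}  "c"  orig:{}
  [1..1]={T3}  "d"  orig:{}
  [2..2]={T0}  "c"  orig:{}
  [0..1]=∅  "cd"
  [1..2]=∅  "dc"
  [0..2]=∅  "cdc"

S ∉ T[0,2] ⇒ NO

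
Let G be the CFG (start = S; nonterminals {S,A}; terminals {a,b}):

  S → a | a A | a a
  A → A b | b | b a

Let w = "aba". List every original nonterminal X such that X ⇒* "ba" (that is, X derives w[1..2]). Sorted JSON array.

Convert to CNF:
  S -> T1 A | T1 T1 | a
  A -> A T0 | T0 T1 | b
  T0 -> b
  T1 -> a

CYK fill — only the sub-triangle for w[1..2]:
  [1..1]={A,T0}  "b"  orig:{A}
  [2..2]={S,T1}  "a"  orig:{S}
  [1..2]={A}  "ba"

Original NTs in T[1,2] deriving "ba": ["A"]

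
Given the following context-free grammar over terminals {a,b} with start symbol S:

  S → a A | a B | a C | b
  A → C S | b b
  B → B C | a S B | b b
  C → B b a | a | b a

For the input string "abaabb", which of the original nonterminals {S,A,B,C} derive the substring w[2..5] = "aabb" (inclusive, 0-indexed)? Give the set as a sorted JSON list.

CNF form of G:
  S -> T1 A | T1 B | T1 C | b
  A -> C S | T0 T0
  B -> B C | T0 T0 | T1 X2
  C -> B X3 | T0 T1 | a
  T0 -> b
  T1 -> a
  X2 -> S B
  X3 -> T0 T1

CYK table (by increasing span) — only the sub-triangle for w[2..5]:
  T[2,2] 'a' = {C,T1}  orig:{C}
  T[3,3] 'a' = {C,T1}  orig:{C}
  T[4,4] 'b' = {S,T0}  orig:{S}
  T[5,5] 'b' = {S,T0}  orig:{S}
  T[2,3] 'aa' = {S}
  T[3,4] 'ab' = {A}
  T[4,5] 'bb' = {A,B}
  T[2,4] 'aab' = {S}
  T[3,5] 'abb' = {S}
  T[2,5] 'aabb' = {A,X2}  orig:{A}

Original NTs in T[2,5] deriving "aabb": ["A"]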